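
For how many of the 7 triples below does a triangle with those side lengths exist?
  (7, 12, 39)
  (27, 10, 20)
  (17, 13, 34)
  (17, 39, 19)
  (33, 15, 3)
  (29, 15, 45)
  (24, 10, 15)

2

(7,12,39): 7+12 ≤ 39 → not valid
(10,20,27): 10+20 > 27 → valid
(13,17,34): 13+17 ≤ 34 → not valid
(17,19,39): 17+19 ≤ 39 → not valid
(3,15,33): 3+15 ≤ 33 → not valid
(15,29,45): 15+29 ≤ 45 → not valid
(10,15,24): 10+15 > 24 → valid
2 of the 7 triples form a triangle.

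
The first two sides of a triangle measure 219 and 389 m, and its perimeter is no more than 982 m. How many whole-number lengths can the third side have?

Triangle inequality: 170 < x < 608. Perimeter ≤ 982 gives x ≤ 982 − 219 − 389 = 374.
So 170 < x ≤ 374; integers 171 through 374: 204 values.

204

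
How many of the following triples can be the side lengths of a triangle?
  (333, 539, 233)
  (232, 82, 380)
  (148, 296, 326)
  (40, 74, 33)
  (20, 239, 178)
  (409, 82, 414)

(233,333,539): 233+333 > 539 → valid
(82,232,380): 82+232 ≤ 380 → not valid
(148,296,326): 148+296 > 326 → valid
(33,40,74): 33+40 ≤ 74 → not valid
(20,178,239): 20+178 ≤ 239 → not valid
(82,409,414): 82+409 > 414 → valid
3 of the 6 triples form a triangle.

3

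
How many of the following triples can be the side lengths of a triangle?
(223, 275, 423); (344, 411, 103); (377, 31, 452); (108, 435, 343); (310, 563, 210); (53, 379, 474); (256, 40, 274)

4

(223,275,423): 223+275 > 423 → valid
(103,344,411): 103+344 > 411 → valid
(31,377,452): 31+377 ≤ 452 → not valid
(108,343,435): 108+343 > 435 → valid
(210,310,563): 210+310 ≤ 563 → not valid
(53,379,474): 53+379 ≤ 474 → not valid
(40,256,274): 40+256 > 274 → valid
4 of the 7 triples form a triangle.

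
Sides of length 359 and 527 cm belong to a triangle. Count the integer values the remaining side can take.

The third side lies in the open interval (168, 886).
Integers from 169 to 885 inclusive: 885 − 169 + 1 = 717.

717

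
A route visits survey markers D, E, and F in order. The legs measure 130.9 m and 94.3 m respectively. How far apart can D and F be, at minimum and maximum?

By the triangle inequality, |130.9 − 94.3| ≤ DF ≤ 130.9 + 94.3.

36.6 ≤ DF ≤ 225.2 m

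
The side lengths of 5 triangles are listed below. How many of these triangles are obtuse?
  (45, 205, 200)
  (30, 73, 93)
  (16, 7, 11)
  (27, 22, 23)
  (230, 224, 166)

2

(45,205,200): 45²+200² = 42025 = 205² → right
(30,73,93): 30²+73² = 6229 < 8649 = 93² → obtuse
(16,7,11): 7²+11² = 170 < 256 = 16² → obtuse
(27,22,23): 22²+23² = 1013 > 729 = 27² → acute
(230,224,166): 166²+224² = 77732 > 52900 = 230² → acute
2 of the 5 are obtuse.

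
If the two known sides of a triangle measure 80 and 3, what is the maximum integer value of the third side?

The third side must be strictly less than 80 + 3 = 83.
The largest integer below 83 is 82.

82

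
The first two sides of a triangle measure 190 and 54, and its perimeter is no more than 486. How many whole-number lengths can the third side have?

Triangle inequality: 136 < x < 244. Perimeter ≤ 486 gives x ≤ 486 − 190 − 54 = 242.
So 136 < x ≤ 242; integers 137 through 242: 106 values.

106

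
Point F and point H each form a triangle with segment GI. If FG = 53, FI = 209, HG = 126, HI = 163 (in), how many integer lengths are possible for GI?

105

From triangle FGI: 156 < GI < 262.
From triangle HGI: 37 < GI < 289.
Intersection: 156 < GI < 262, so integers 157 through 261: 105 values.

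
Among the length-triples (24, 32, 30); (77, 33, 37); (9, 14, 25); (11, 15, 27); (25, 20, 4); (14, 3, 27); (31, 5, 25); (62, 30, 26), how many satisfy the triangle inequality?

1

(24,30,32): 24+30 > 32 → valid
(33,37,77): 33+37 ≤ 77 → not valid
(9,14,25): 9+14 ≤ 25 → not valid
(11,15,27): 11+15 ≤ 27 → not valid
(4,20,25): 4+20 ≤ 25 → not valid
(3,14,27): 3+14 ≤ 27 → not valid
(5,25,31): 5+25 ≤ 31 → not valid
(26,30,62): 26+30 ≤ 62 → not valid
1 of the 8 triples forms a triangle.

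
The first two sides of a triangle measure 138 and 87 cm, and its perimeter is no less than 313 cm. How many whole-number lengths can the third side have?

137

Triangle inequality: 51 < x < 225. Perimeter ≥ 313 gives x ≥ 313 − 138 − 87 = 88.
So 88 ≤ x < 225; integers 88 through 224: 137 values.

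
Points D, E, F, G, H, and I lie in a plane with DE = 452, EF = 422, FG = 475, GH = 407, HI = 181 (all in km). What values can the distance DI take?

0 ≤ DI ≤ 1937 km

The maximum is all hops collinear in one direction: 452 + 422 + 475 + 407 + 181 = 1937.
The longest hop is 475; the others sum to 1462. Since 475 ≤ 1462, the path can fold back on itself completely, so the minimum distance is 0.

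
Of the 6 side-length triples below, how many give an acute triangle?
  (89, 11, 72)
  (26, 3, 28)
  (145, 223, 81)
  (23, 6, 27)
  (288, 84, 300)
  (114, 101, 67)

1

(89,11,72): 11+72 ≤ 89, not a triangle
(26,3,28): 3²+26² = 685 < 784 = 28² → obtuse
(145,223,81): 81²+145² = 27586 < 49729 = 223² → obtuse
(23,6,27): 6²+23² = 565 < 729 = 27² → obtuse
(288,84,300): 84²+288² = 90000 = 300² → right
(114,101,67): 67²+101² = 14690 > 12996 = 114² → acute
1 of the 6 is acute.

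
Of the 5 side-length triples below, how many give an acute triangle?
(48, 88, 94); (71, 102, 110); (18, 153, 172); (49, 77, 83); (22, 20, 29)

(48,88,94): 48²+88² = 10048 > 8836 = 94² → acute
(71,102,110): 71²+102² = 15445 > 12100 = 110² → acute
(18,153,172): 18+153 ≤ 172, not a triangle
(49,77,83): 49²+77² = 8330 > 6889 = 83² → acute
(22,20,29): 20²+22² = 884 > 841 = 29² → acute
4 of the 5 are acute.

4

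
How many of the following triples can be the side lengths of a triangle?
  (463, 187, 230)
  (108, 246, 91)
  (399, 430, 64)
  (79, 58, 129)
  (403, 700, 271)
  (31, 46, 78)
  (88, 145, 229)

3

(187,230,463): 187+230 ≤ 463 → not valid
(91,108,246): 91+108 ≤ 246 → not valid
(64,399,430): 64+399 > 430 → valid
(58,79,129): 58+79 > 129 → valid
(271,403,700): 271+403 ≤ 700 → not valid
(31,46,78): 31+46 ≤ 78 → not valid
(88,145,229): 88+145 > 229 → valid
3 of the 7 triples form a triangle.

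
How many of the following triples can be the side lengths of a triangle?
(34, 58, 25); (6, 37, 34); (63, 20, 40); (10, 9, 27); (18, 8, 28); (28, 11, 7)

2

(25,34,58): 25+34 > 58 → valid
(6,34,37): 6+34 > 37 → valid
(20,40,63): 20+40 ≤ 63 → not valid
(9,10,27): 9+10 ≤ 27 → not valid
(8,18,28): 8+18 ≤ 28 → not valid
(7,11,28): 7+11 ≤ 28 → not valid
2 of the 6 triples form a triangle.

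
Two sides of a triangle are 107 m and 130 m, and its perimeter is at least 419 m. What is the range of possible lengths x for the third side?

182 ≤ x < 237

Triangle inequality alone gives 23 < x < 237.
The perimeter condition gives x ≥ 419 − 107 − 130 = 182.
Intersecting the two: 182 ≤ x < 237.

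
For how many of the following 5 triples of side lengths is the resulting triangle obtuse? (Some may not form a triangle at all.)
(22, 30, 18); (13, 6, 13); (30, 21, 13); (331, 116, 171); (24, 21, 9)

3

(22,30,18): 18²+22² = 808 < 900 = 30² → obtuse
(13,6,13): 6²+13² = 205 > 169 = 13² → acute
(30,21,13): 13²+21² = 610 < 900 = 30² → obtuse
(331,116,171): 116+171 ≤ 331, not a triangle
(24,21,9): 9²+21² = 522 < 576 = 24² → obtuse
3 of the 5 are obtuse.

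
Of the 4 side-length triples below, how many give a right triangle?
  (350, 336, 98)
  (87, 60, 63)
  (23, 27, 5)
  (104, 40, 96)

(350,336,98): 98²+336² = 122500 = 350² → right
(87,60,63): 60²+63² = 7569 = 87² → right
(23,27,5): 5²+23² = 554 < 729 = 27² → obtuse
(104,40,96): 40²+96² = 10816 = 104² → right
3 of the 4 are right.

3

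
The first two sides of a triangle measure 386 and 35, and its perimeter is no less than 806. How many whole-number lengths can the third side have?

36

Triangle inequality: 351 < x < 421. Perimeter ≥ 806 gives x ≥ 806 − 386 − 35 = 385.
So 385 ≤ x < 421; integers 385 through 420: 36 values.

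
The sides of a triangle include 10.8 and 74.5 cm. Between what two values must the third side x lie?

By the triangle inequality, x must be less than 10.8 + 74.5 = 85.3 and greater than |10.8 − 74.5| = 63.7.

63.7 < x < 85.3 (cm)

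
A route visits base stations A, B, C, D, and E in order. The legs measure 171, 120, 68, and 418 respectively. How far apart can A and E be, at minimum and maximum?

The maximum is all hops collinear in one direction: 171 + 120 + 68 + 418 = 777.
The longest hop is 418; the others sum to 359. Folding the others back against it leaves at least 418 − 359 = 59.

59 ≤ AE ≤ 777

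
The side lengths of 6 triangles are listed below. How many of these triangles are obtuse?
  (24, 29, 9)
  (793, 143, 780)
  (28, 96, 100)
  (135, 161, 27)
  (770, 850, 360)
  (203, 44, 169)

(24,29,9): 9²+24² = 657 < 841 = 29² → obtuse
(793,143,780): 143²+780² = 628849 = 793² → right
(28,96,100): 28²+96² = 10000 = 100² → right
(135,161,27): 27²+135² = 18954 < 25921 = 161² → obtuse
(770,850,360): 360²+770² = 722500 = 850² → right
(203,44,169): 44²+169² = 30497 < 41209 = 203² → obtuse
3 of the 6 are obtuse.

3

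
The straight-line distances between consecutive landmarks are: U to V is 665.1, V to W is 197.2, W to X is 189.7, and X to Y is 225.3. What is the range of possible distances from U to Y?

52.9 ≤ UY ≤ 1277.3

The maximum is all hops collinear in one direction: 665.1 + 197.2 + 189.7 + 225.3 = 1277.3.
The longest hop is 665.1; the others sum to 612.2. Folding the others back against it leaves at least 665.1 − 612.2 = 52.9.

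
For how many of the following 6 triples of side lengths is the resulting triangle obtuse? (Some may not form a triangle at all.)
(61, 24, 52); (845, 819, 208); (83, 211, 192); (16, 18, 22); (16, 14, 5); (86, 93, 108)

(61,24,52): 24²+52² = 3280 < 3721 = 61² → obtuse
(845,819,208): 208²+819² = 714025 = 845² → right
(83,211,192): 83²+192² = 43753 < 44521 = 211² → obtuse
(16,18,22): 16²+18² = 580 > 484 = 22² → acute
(16,14,5): 5²+14² = 221 < 256 = 16² → obtuse
(86,93,108): 86²+93² = 16045 > 11664 = 108² → acute
3 of the 6 are obtuse.

3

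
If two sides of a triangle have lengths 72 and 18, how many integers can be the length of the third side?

The third side lies in the open interval (54, 90).
Integers from 55 to 89 inclusive: 89 − 55 + 1 = 35.

35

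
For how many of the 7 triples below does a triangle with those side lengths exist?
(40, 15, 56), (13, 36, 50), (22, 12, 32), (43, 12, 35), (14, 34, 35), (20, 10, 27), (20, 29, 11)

(15,40,56): 15+40 ≤ 56 → not valid
(13,36,50): 13+36 ≤ 50 → not valid
(12,22,32): 12+22 > 32 → valid
(12,35,43): 12+35 > 43 → valid
(14,34,35): 14+34 > 35 → valid
(10,20,27): 10+20 > 27 → valid
(11,20,29): 11+20 > 29 → valid
5 of the 7 triples form a triangle.

5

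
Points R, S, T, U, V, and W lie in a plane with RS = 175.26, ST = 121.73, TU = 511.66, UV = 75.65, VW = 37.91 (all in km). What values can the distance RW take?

The maximum is all hops collinear in one direction: 175.26 + 121.73 + 511.66 + 75.65 + 37.91 = 922.21.
The longest hop is 511.66; the others sum to 410.55. Folding the others back against it leaves at least 511.66 − 410.55 = 101.11.

101.11 ≤ RW ≤ 922.21 km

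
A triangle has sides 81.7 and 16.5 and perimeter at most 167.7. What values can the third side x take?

65.2 < x ≤ 69.5

Triangle inequality alone gives 65.2 < x < 98.2.
The perimeter condition gives x ≤ 167.7 − 81.7 − 16.5 = 69.5.
Intersecting the two: 65.2 < x ≤ 69.5.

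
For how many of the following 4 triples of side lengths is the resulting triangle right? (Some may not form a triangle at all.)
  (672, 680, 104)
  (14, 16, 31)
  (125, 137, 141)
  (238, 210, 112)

2

(672,680,104): 104²+672² = 462400 = 680² → right
(14,16,31): 14+16 ≤ 31, not a triangle
(125,137,141): 125²+137² = 34394 > 19881 = 141² → acute
(238,210,112): 112²+210² = 56644 = 238² → right
2 of the 4 are right.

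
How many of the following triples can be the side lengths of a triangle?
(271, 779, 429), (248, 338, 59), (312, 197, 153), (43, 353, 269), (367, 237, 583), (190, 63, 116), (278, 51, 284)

(271,429,779): 271+429 ≤ 779 → not valid
(59,248,338): 59+248 ≤ 338 → not valid
(153,197,312): 153+197 > 312 → valid
(43,269,353): 43+269 ≤ 353 → not valid
(237,367,583): 237+367 > 583 → valid
(63,116,190): 63+116 ≤ 190 → not valid
(51,278,284): 51+278 > 284 → valid
3 of the 7 triples form a triangle.

3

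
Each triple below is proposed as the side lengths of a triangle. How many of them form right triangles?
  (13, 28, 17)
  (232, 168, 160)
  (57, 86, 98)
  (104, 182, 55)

(13,28,17): 13²+17² = 458 < 784 = 28² → obtuse
(232,168,160): 160²+168² = 53824 = 232² → right
(57,86,98): 57²+86² = 10645 > 9604 = 98² → acute
(104,182,55): 55+104 ≤ 182, not a triangle
1 of the 4 is right.

1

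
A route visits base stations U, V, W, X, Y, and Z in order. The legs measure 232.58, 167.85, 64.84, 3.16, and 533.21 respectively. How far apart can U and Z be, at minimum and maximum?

The maximum is all hops collinear in one direction: 232.58 + 167.85 + 64.84 + 3.16 + 533.21 = 1001.64.
The longest hop is 533.21; the others sum to 468.43. Folding the others back against it leaves at least 533.21 − 468.43 = 64.78.

64.78 ≤ UZ ≤ 1001.64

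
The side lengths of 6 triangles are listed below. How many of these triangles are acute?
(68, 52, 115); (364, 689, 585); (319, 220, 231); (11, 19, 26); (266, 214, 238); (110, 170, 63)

(68,52,115): 52²+68² = 7328 < 13225 = 115² → obtuse
(364,689,585): 364²+585² = 474721 = 689² → right
(319,220,231): 220²+231² = 101761 = 319² → right
(11,19,26): 11²+19² = 482 < 676 = 26² → obtuse
(266,214,238): 214²+238² = 102440 > 70756 = 266² → acute
(110,170,63): 63²+110² = 16069 < 28900 = 170² → obtuse
1 of the 6 is acute.

1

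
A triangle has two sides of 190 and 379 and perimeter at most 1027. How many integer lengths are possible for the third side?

Triangle inequality: 189 < x < 569. Perimeter ≤ 1027 gives x ≤ 1027 − 190 − 379 = 458.
So 189 < x ≤ 458; integers 190 through 458: 269 values.

269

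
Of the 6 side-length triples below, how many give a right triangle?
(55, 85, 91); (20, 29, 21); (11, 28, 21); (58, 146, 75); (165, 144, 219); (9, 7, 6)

2

(55,85,91): 55²+85² = 10250 > 8281 = 91² → acute
(20,29,21): 20²+21² = 841 = 29² → right
(11,28,21): 11²+21² = 562 < 784 = 28² → obtuse
(58,146,75): 58+75 ≤ 146, not a triangle
(165,144,219): 144²+165² = 47961 = 219² → right
(9,7,6): 6²+7² = 85 > 81 = 9² → acute
2 of the 6 are right.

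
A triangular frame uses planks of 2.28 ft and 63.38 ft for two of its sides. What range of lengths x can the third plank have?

By the triangle inequality, x must be less than 2.28 + 63.38 = 65.66 and greater than |2.28 − 63.38| = 61.10.

61.10 < x < 65.66 (ft)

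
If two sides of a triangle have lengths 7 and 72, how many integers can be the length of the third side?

The third side lies in the open interval (65, 79).
Integers from 66 to 78 inclusive: 78 − 66 + 1 = 13.

13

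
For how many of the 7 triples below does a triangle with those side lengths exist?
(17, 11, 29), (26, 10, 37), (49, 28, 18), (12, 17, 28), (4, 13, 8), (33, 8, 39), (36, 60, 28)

(11,17,29): 11+17 ≤ 29 → not valid
(10,26,37): 10+26 ≤ 37 → not valid
(18,28,49): 18+28 ≤ 49 → not valid
(12,17,28): 12+17 > 28 → valid
(4,8,13): 4+8 ≤ 13 → not valid
(8,33,39): 8+33 > 39 → valid
(28,36,60): 28+36 > 60 → valid
3 of the 7 triples form a triangle.

3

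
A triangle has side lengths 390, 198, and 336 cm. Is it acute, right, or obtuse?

right

Compare the square of the longest side to the sum of squares of the other two: 198² + 336² = 152100 = 390².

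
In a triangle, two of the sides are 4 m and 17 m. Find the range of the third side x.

13 < x < 21

By the triangle inequality, x must be less than 4 + 17 = 21 and greater than |4 − 17| = 13.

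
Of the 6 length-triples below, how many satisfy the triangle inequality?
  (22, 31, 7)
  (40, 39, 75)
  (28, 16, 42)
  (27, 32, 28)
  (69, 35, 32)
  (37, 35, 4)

4

(7,22,31): 7+22 ≤ 31 → not valid
(39,40,75): 39+40 > 75 → valid
(16,28,42): 16+28 > 42 → valid
(27,28,32): 27+28 > 32 → valid
(32,35,69): 32+35 ≤ 69 → not valid
(4,35,37): 4+35 > 37 → valid
4 of the 6 triples form a triangle.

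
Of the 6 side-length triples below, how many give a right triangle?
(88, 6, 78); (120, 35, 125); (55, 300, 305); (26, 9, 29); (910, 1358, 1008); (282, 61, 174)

3

(88,6,78): 6+78 ≤ 88, not a triangle
(120,35,125): 35²+120² = 15625 = 125² → right
(55,300,305): 55²+300² = 93025 = 305² → right
(26,9,29): 9²+26² = 757 < 841 = 29² → obtuse
(910,1358,1008): 910²+1008² = 1844164 = 1358² → right
(282,61,174): 61+174 ≤ 282, not a triangle
3 of the 6 are right.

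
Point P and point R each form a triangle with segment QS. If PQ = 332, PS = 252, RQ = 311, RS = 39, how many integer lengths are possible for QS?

From triangle PQS: 80 < QS < 584.
From triangle RQS: 272 < QS < 350.
Intersection: 272 < QS < 350, so integers 273 through 349: 77 values.

77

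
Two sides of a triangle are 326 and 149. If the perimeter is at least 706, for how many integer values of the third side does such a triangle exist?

244

Triangle inequality: 177 < x < 475. Perimeter ≥ 706 gives x ≥ 706 − 326 − 149 = 231.
So 231 ≤ x < 475; integers 231 through 474: 244 values.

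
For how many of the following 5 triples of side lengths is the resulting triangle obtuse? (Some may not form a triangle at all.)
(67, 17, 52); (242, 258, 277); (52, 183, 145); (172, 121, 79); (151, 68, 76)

(67,17,52): 17²+52² = 2993 < 4489 = 67² → obtuse
(242,258,277): 242²+258² = 125128 > 76729 = 277² → acute
(52,183,145): 52²+145² = 23729 < 33489 = 183² → obtuse
(172,121,79): 79²+121² = 20882 < 29584 = 172² → obtuse
(151,68,76): 68+76 ≤ 151, not a triangle
3 of the 5 are obtuse.

3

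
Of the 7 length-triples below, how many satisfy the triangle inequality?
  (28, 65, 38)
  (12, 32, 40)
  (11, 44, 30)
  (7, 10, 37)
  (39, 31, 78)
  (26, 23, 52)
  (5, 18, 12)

(28,38,65): 28+38 > 65 → valid
(12,32,40): 12+32 > 40 → valid
(11,30,44): 11+30 ≤ 44 → not valid
(7,10,37): 7+10 ≤ 37 → not valid
(31,39,78): 31+39 ≤ 78 → not valid
(23,26,52): 23+26 ≤ 52 → not valid
(5,12,18): 5+12 ≤ 18 → not valid
2 of the 7 triples form a triangle.

2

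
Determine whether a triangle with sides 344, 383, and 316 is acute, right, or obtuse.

acute

Compare the square of the longest side to the sum of squares of the other two: 316² + 344² = 218192 > 146689 = 383².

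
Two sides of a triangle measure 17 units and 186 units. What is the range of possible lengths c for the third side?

By the triangle inequality, c must be less than 17 + 186 = 203 and greater than |17 − 186| = 169.

169 < c < 203 (units)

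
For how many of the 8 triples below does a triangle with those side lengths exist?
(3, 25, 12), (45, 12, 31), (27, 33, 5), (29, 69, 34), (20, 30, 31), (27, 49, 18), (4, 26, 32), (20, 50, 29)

(3,12,25): 3+12 ≤ 25 → not valid
(12,31,45): 12+31 ≤ 45 → not valid
(5,27,33): 5+27 ≤ 33 → not valid
(29,34,69): 29+34 ≤ 69 → not valid
(20,30,31): 20+30 > 31 → valid
(18,27,49): 18+27 ≤ 49 → not valid
(4,26,32): 4+26 ≤ 32 → not valid
(20,29,50): 20+29 ≤ 50 → not valid
1 of the 8 triples forms a triangle.

1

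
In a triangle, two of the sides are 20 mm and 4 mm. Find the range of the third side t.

16 < t < 24 (mm)

By the triangle inequality, t must be less than 20 + 4 = 24 and greater than |20 − 4| = 16.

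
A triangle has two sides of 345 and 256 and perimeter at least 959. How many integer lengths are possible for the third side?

Triangle inequality: 89 < x < 601. Perimeter ≥ 959 gives x ≥ 959 − 345 − 256 = 358.
So 358 ≤ x < 601; integers 358 through 600: 243 values.

243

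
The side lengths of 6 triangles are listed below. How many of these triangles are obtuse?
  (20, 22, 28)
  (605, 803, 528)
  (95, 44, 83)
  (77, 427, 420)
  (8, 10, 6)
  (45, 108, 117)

1

(20,22,28): 20²+22² = 884 > 784 = 28² → acute
(605,803,528): 528²+605² = 644809 = 803² → right
(95,44,83): 44²+83² = 8825 < 9025 = 95² → obtuse
(77,427,420): 77²+420² = 182329 = 427² → right
(8,10,6): 6²+8² = 100 = 10² → right
(45,108,117): 45²+108² = 13689 = 117² → right
1 of the 6 is obtuse.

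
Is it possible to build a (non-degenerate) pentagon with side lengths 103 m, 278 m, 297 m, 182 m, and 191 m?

Yes

A pentagon exists iff every side is shorter than the sum of the others — equivalently, the longest side is less than the sum of the rest.
Longest side 297 < 754 (sum of the remaining 4), so yes.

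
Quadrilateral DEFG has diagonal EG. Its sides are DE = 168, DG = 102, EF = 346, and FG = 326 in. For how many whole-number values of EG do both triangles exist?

From triangle DEG: 66 < EG < 270.
From triangle FEG: 20 < EG < 672.
Intersection: 66 < EG < 270, so integers 67 through 269: 203 values.

203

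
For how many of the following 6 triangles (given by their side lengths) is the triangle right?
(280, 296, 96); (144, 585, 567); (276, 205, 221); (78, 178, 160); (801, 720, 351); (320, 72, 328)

(280,296,96): 96²+280² = 87616 = 296² → right
(144,585,567): 144²+567² = 342225 = 585² → right
(276,205,221): 205²+221² = 90866 > 76176 = 276² → acute
(78,178,160): 78²+160² = 31684 = 178² → right
(801,720,351): 351²+720² = 641601 = 801² → right
(320,72,328): 72²+320² = 107584 = 328² → right
5 of the 6 are right.

5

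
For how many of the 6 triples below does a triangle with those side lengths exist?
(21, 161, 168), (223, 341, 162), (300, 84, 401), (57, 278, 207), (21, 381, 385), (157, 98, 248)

(21,161,168): 21+161 > 168 → valid
(162,223,341): 162+223 > 341 → valid
(84,300,401): 84+300 ≤ 401 → not valid
(57,207,278): 57+207 ≤ 278 → not valid
(21,381,385): 21+381 > 385 → valid
(98,157,248): 98+157 > 248 → valid
4 of the 6 triples form a triangle.

4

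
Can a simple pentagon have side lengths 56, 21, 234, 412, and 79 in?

No

For a pentagon, each side must be shorter than the sum of the others.
Here the longest side is 412, but the remaining 4 sides sum to only 390.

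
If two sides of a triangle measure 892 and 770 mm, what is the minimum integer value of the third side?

123

The third side must be strictly greater than |892 − 770| = 122.
The smallest integer above 122 is 123.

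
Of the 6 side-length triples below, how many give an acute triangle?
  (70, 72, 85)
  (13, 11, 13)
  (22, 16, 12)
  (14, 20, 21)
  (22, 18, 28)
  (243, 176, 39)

4

(70,72,85): 70²+72² = 10084 > 7225 = 85² → acute
(13,11,13): 11²+13² = 290 > 169 = 13² → acute
(22,16,12): 12²+16² = 400 < 484 = 22² → obtuse
(14,20,21): 14²+20² = 596 > 441 = 21² → acute
(22,18,28): 18²+22² = 808 > 784 = 28² → acute
(243,176,39): 39+176 ≤ 243, not a triangle
4 of the 6 are acute.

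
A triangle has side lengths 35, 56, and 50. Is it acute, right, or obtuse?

Compare the square of the longest side to the sum of squares of the other two: 35² + 50² = 3725 > 3136 = 56².

acute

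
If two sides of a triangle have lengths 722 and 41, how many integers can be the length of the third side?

81

The third side lies in the open interval (681, 763).
Integers from 682 to 762 inclusive: 762 − 682 + 1 = 81.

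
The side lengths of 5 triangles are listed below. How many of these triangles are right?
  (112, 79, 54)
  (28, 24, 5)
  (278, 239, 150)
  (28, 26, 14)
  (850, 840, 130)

1

(112,79,54): 54²+79² = 9157 < 12544 = 112² → obtuse
(28,24,5): 5²+24² = 601 < 784 = 28² → obtuse
(278,239,150): 150²+239² = 79621 > 77284 = 278² → acute
(28,26,14): 14²+26² = 872 > 784 = 28² → acute
(850,840,130): 130²+840² = 722500 = 850² → right
1 of the 5 is right.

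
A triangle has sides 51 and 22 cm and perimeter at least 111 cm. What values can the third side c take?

38 ≤ c < 73

Triangle inequality alone gives 29 < c < 73.
The perimeter condition gives c ≥ 111 − 51 − 22 = 38.
Intersecting the two: 38 ≤ c < 73.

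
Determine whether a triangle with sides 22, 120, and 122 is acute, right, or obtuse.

right

Compare the square of the longest side to the sum of squares of the other two: 22² + 120² = 14884 = 122².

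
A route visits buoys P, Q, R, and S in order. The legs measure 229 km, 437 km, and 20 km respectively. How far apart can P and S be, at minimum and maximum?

188 ≤ PS ≤ 686 km

The maximum is all hops collinear in one direction: 229 + 437 + 20 = 686.
The longest hop is 437; the others sum to 249. Folding the others back against it leaves at least 437 − 249 = 188.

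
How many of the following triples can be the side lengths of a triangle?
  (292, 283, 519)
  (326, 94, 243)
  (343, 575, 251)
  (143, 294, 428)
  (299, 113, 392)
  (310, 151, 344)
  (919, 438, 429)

6

(283,292,519): 283+292 > 519 → valid
(94,243,326): 94+243 > 326 → valid
(251,343,575): 251+343 > 575 → valid
(143,294,428): 143+294 > 428 → valid
(113,299,392): 113+299 > 392 → valid
(151,310,344): 151+310 > 344 → valid
(429,438,919): 429+438 ≤ 919 → not valid
6 of the 7 triples form a triangle.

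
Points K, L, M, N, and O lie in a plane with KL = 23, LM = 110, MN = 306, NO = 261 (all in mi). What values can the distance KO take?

The maximum is all hops collinear in one direction: 23 + 110 + 306 + 261 = 700.
The longest hop is 306; the others sum to 394. Since 306 ≤ 394, the path can fold back on itself completely, so the minimum distance is 0.

0 ≤ KO ≤ 700 mi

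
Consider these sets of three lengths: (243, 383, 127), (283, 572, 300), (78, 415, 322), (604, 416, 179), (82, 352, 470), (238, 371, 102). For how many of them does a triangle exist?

(127,243,383): 127+243 ≤ 383 → not valid
(283,300,572): 283+300 > 572 → valid
(78,322,415): 78+322 ≤ 415 → not valid
(179,416,604): 179+416 ≤ 604 → not valid
(82,352,470): 82+352 ≤ 470 → not valid
(102,238,371): 102+238 ≤ 371 → not valid
1 of the 6 triples forms a triangle.

1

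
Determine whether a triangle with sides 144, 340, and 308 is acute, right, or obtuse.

Compare the square of the longest side to the sum of squares of the other two: 144² + 308² = 115600 = 340².

right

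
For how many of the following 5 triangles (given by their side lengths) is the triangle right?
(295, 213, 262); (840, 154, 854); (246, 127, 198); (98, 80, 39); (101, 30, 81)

1

(295,213,262): 213²+262² = 114013 > 87025 = 295² → acute
(840,154,854): 154²+840² = 729316 = 854² → right
(246,127,198): 127²+198² = 55333 < 60516 = 246² → obtuse
(98,80,39): 39²+80² = 7921 < 9604 = 98² → obtuse
(101,30,81): 30²+81² = 7461 < 10201 = 101² → obtuse
1 of the 5 is right.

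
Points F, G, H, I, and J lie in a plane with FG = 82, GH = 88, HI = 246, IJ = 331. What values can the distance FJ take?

0 ≤ FJ ≤ 747

The maximum is all hops collinear in one direction: 82 + 88 + 246 + 331 = 747.
The longest hop is 331; the others sum to 416. Since 331 ≤ 416, the path can fold back on itself completely, so the minimum distance is 0.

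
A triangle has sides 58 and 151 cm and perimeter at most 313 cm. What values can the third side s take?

Triangle inequality alone gives 93 < s < 209.
The perimeter condition gives s ≤ 313 − 58 − 151 = 104.
Intersecting the two: 93 < s ≤ 104.

93 < s ≤ 104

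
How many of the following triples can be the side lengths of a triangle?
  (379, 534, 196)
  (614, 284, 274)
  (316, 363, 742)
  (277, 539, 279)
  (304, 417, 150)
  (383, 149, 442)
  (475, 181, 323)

(196,379,534): 196+379 > 534 → valid
(274,284,614): 274+284 ≤ 614 → not valid
(316,363,742): 316+363 ≤ 742 → not valid
(277,279,539): 277+279 > 539 → valid
(150,304,417): 150+304 > 417 → valid
(149,383,442): 149+383 > 442 → valid
(181,323,475): 181+323 > 475 → valid
5 of the 7 triples form a triangle.

5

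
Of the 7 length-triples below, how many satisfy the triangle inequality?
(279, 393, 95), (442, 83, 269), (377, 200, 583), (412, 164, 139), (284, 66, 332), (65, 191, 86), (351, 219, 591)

(95,279,393): 95+279 ≤ 393 → not valid
(83,269,442): 83+269 ≤ 442 → not valid
(200,377,583): 200+377 ≤ 583 → not valid
(139,164,412): 139+164 ≤ 412 → not valid
(66,284,332): 66+284 > 332 → valid
(65,86,191): 65+86 ≤ 191 → not valid
(219,351,591): 219+351 ≤ 591 → not valid
1 of the 7 triples forms a triangle.

1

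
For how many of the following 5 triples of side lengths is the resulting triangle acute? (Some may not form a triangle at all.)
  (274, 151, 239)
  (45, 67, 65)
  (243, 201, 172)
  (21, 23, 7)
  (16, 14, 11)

(274,151,239): 151²+239² = 79922 > 75076 = 274² → acute
(45,67,65): 45²+65² = 6250 > 4489 = 67² → acute
(243,201,172): 172²+201² = 69985 > 59049 = 243² → acute
(21,23,7): 7²+21² = 490 < 529 = 23² → obtuse
(16,14,11): 11²+14² = 317 > 256 = 16² → acute
4 of the 5 are acute.

4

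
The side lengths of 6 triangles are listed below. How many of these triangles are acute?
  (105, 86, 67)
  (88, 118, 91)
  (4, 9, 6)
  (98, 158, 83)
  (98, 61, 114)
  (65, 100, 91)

(105,86,67): 67²+86² = 11885 > 11025 = 105² → acute
(88,118,91): 88²+91² = 16025 > 13924 = 118² → acute
(4,9,6): 4²+6² = 52 < 81 = 9² → obtuse
(98,158,83): 83²+98² = 16493 < 24964 = 158² → obtuse
(98,61,114): 61²+98² = 13325 > 12996 = 114² → acute
(65,100,91): 65²+91² = 12506 > 10000 = 100² → acute
4 of the 6 are acute.

4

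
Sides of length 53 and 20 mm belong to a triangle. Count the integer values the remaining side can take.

The third side lies in the open interval (33, 73).
Integers from 34 to 72 inclusive: 72 − 34 + 1 = 39.

39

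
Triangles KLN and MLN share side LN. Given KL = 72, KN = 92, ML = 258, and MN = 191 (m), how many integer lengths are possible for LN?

96

From triangle KLN: 20 < LN < 164.
From triangle MLN: 67 < LN < 449.
Intersection: 67 < LN < 164, so integers 68 through 163: 96 values.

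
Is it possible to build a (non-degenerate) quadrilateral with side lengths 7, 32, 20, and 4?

No

For a quadrilateral, each side must be shorter than the sum of the others.
Here the longest side is 32, but the remaining 3 sides sum to only 31.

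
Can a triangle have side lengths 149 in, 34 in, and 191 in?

The longest side is 191, but the other two sum to only 183.
183 < 191, so the triangle inequality fails.

No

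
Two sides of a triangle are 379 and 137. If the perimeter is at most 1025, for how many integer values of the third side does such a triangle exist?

267

Triangle inequality: 242 < x < 516. Perimeter ≤ 1025 gives x ≤ 1025 − 379 − 137 = 509.
So 242 < x ≤ 509; integers 243 through 509: 267 values.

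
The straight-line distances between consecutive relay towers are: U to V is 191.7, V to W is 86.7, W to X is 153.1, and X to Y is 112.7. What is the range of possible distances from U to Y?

The maximum is all hops collinear in one direction: 191.7 + 86.7 + 153.1 + 112.7 = 544.2.
The longest hop is 191.7; the others sum to 352.5. Since 191.7 ≤ 352.5, the path can fold back on itself completely, so the minimum distance is 0.

0 ≤ UY ≤ 544.2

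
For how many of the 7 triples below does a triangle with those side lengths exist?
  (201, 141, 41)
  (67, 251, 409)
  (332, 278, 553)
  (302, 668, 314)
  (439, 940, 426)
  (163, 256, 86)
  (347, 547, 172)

(41,141,201): 41+141 ≤ 201 → not valid
(67,251,409): 67+251 ≤ 409 → not valid
(278,332,553): 278+332 > 553 → valid
(302,314,668): 302+314 ≤ 668 → not valid
(426,439,940): 426+439 ≤ 940 → not valid
(86,163,256): 86+163 ≤ 256 → not valid
(172,347,547): 172+347 ≤ 547 → not valid
1 of the 7 triples forms a triangle.

1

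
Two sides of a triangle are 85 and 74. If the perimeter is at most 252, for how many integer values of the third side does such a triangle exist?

Triangle inequality: 11 < x < 159. Perimeter ≤ 252 gives x ≤ 252 − 85 − 74 = 93.
So 11 < x ≤ 93; integers 12 through 93: 82 values.

82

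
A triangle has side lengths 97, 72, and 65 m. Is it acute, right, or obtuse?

Compare the square of the longest side to the sum of squares of the other two: 65² + 72² = 9409 = 97².

right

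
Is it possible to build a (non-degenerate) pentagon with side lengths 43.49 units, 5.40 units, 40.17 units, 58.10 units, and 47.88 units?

A pentagon exists iff every side is shorter than the sum of the others — equivalently, the longest side is less than the sum of the rest.
Longest side 58.10 < 136.94 (sum of the remaining 4), so yes.

Yes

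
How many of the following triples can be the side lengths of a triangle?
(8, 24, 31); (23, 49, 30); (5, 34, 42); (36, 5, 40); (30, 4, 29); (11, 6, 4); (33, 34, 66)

5

(8,24,31): 8+24 > 31 → valid
(23,30,49): 23+30 > 49 → valid
(5,34,42): 5+34 ≤ 42 → not valid
(5,36,40): 5+36 > 40 → valid
(4,29,30): 4+29 > 30 → valid
(4,6,11): 4+6 ≤ 11 → not valid
(33,34,66): 33+34 > 66 → valid
5 of the 7 triples form a triangle.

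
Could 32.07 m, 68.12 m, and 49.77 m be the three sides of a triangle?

The longest side is 68.12, and the other two sum to 81.84.
Since 81.84 > 68.12, the triangle inequality holds.

Yes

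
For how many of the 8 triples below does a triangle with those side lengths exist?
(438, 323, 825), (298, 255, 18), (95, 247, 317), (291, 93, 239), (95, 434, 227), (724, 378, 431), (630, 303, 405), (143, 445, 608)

4

(323,438,825): 323+438 ≤ 825 → not valid
(18,255,298): 18+255 ≤ 298 → not valid
(95,247,317): 95+247 > 317 → valid
(93,239,291): 93+239 > 291 → valid
(95,227,434): 95+227 ≤ 434 → not valid
(378,431,724): 378+431 > 724 → valid
(303,405,630): 303+405 > 630 → valid
(143,445,608): 143+445 ≤ 608 → not valid
4 of the 8 triples form a triangle.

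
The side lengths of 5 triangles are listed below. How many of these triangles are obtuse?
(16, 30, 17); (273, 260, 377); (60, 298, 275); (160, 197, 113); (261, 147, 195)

4

(16,30,17): 16²+17² = 545 < 900 = 30² → obtuse
(273,260,377): 260²+273² = 142129 = 377² → right
(60,298,275): 60²+275² = 79225 < 88804 = 298² → obtuse
(160,197,113): 113²+160² = 38369 < 38809 = 197² → obtuse
(261,147,195): 147²+195² = 59634 < 68121 = 261² → obtuse
4 of the 5 are obtuse.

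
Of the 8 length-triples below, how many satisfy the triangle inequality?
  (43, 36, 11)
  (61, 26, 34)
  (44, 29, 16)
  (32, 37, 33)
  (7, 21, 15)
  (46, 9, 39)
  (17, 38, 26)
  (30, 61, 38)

(11,36,43): 11+36 > 43 → valid
(26,34,61): 26+34 ≤ 61 → not valid
(16,29,44): 16+29 > 44 → valid
(32,33,37): 32+33 > 37 → valid
(7,15,21): 7+15 > 21 → valid
(9,39,46): 9+39 > 46 → valid
(17,26,38): 17+26 > 38 → valid
(30,38,61): 30+38 > 61 → valid
7 of the 8 triples form a triangle.

7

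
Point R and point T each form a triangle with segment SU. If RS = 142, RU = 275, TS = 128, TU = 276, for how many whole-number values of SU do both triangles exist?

From triangle RSU: 133 < SU < 417.
From triangle TSU: 148 < SU < 404.
Intersection: 148 < SU < 404, so integers 149 through 403: 255 values.

255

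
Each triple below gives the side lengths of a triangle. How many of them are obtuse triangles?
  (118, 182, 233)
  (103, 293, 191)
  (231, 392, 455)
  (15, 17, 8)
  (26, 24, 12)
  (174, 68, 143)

(118,182,233): 118²+182² = 47048 < 54289 = 233² → obtuse
(103,293,191): 103²+191² = 47090 < 85849 = 293² → obtuse
(231,392,455): 231²+392² = 207025 = 455² → right
(15,17,8): 8²+15² = 289 = 17² → right
(26,24,12): 12²+24² = 720 > 676 = 26² → acute
(174,68,143): 68²+143² = 25073 < 30276 = 174² → obtuse
3 of the 6 are obtuse.

3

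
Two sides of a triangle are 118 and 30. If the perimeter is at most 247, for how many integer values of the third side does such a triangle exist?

11

Triangle inequality: 88 < x < 148. Perimeter ≤ 247 gives x ≤ 247 − 118 − 30 = 99.
So 88 < x ≤ 99; integers 89 through 99: 11 values.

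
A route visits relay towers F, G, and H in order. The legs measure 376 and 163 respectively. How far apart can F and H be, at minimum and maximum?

213 ≤ FH ≤ 539

By the triangle inequality, |376 − 163| ≤ FH ≤ 376 + 163.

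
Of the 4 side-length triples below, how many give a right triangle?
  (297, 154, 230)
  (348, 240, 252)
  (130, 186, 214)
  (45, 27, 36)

(297,154,230): 154²+230² = 76616 < 88209 = 297² → obtuse
(348,240,252): 240²+252² = 121104 = 348² → right
(130,186,214): 130²+186² = 51496 > 45796 = 214² → acute
(45,27,36): 27²+36² = 2025 = 45² → right
2 of the 4 are right.

2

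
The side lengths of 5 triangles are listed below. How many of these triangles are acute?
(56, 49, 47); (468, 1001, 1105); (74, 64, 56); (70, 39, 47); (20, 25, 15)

2

(56,49,47): 47²+49² = 4610 > 3136 = 56² → acute
(468,1001,1105): 468²+1001² = 1221025 = 1105² → right
(74,64,56): 56²+64² = 7232 > 5476 = 74² → acute
(70,39,47): 39²+47² = 3730 < 4900 = 70² → obtuse
(20,25,15): 15²+20² = 625 = 25² → right
2 of the 5 are acute.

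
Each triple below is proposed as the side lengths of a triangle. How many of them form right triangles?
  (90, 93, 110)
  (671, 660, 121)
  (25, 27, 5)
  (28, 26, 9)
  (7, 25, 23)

(90,93,110): 90²+93² = 16749 > 12100 = 110² → acute
(671,660,121): 121²+660² = 450241 = 671² → right
(25,27,5): 5²+25² = 650 < 729 = 27² → obtuse
(28,26,9): 9²+26² = 757 < 784 = 28² → obtuse
(7,25,23): 7²+23² = 578 < 625 = 25² → obtuse
1 of the 5 is right.

1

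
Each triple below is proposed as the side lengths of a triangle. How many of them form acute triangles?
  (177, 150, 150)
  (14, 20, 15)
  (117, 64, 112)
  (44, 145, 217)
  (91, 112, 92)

(177,150,150): 150²+150² = 45000 > 31329 = 177² → acute
(14,20,15): 14²+15² = 421 > 400 = 20² → acute
(117,64,112): 64²+112² = 16640 > 13689 = 117² → acute
(44,145,217): 44+145 ≤ 217, not a triangle
(91,112,92): 91²+92² = 16745 > 12544 = 112² → acute
4 of the 5 are acute.

4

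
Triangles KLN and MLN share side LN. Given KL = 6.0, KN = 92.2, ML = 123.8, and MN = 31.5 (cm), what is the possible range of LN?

From triangle KLN: |6.0 − 92.2| < LN < 6.0 + 92.2, i.e. 86.2 < LN < 98.2.
From triangle MLN: 92.3 < LN < 155.3.
Both must hold, so LN lies in the intersection.

92.3 < LN < 98.2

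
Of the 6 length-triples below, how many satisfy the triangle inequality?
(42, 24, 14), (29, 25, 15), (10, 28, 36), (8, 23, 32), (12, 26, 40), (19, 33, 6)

2

(14,24,42): 14+24 ≤ 42 → not valid
(15,25,29): 15+25 > 29 → valid
(10,28,36): 10+28 > 36 → valid
(8,23,32): 8+23 ≤ 32 → not valid
(12,26,40): 12+26 ≤ 40 → not valid
(6,19,33): 6+19 ≤ 33 → not valid
2 of the 6 triples form a triangle.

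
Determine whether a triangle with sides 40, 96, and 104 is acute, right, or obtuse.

Compare the square of the longest side to the sum of squares of the other two: 40² + 96² = 10816 = 104².

right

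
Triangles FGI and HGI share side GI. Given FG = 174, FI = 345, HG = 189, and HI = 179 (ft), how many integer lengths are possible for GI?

196

From triangle FGI: 171 < GI < 519.
From triangle HGI: 10 < GI < 368.
Intersection: 171 < GI < 368, so integers 172 through 367: 196 values.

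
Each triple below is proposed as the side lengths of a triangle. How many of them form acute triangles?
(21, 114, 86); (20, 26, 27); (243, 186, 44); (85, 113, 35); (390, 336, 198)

(21,114,86): 21+86 ≤ 114, not a triangle
(20,26,27): 20²+26² = 1076 > 729 = 27² → acute
(243,186,44): 44+186 ≤ 243, not a triangle
(85,113,35): 35²+85² = 8450 < 12769 = 113² → obtuse
(390,336,198): 198²+336² = 152100 = 390² → right
1 of the 5 is acute.

1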